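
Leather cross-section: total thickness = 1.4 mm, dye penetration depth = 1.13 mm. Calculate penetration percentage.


80.7%

Penetration% = 1.13 / 1.4 x 100
Penetration = 80.7%


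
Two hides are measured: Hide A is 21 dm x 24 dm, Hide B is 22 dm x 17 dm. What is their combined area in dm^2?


878 dm^2

Hide A area = 21 x 24 = 504 dm^2
Hide B area = 22 x 17 = 374 dm^2
Total = 504 + 374 = 878 dm^2


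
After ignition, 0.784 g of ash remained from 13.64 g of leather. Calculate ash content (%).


5.75%


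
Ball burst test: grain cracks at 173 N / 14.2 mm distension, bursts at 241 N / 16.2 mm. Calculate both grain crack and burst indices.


Crack index = 12.2 N/mm
Burst index = 14.9 N/mm


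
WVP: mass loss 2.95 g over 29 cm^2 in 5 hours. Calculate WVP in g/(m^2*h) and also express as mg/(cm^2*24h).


WVP = 2.95 / (29 x 5) x 10000 = 203.45 g/(m^2*h)
Mass loss in mg = 2.95 x 1000 = 2950 mg
Per cm^2 per 24h in mg: 2950 x 24 / (29 x 5) = 70800 / 145 = 488.28 mg/(cm^2*24h)


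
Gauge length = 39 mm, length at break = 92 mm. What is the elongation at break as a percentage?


Extension = 92 - 39 = 53 mm
Elongation = 53 / 39 x 100 = 135.9%


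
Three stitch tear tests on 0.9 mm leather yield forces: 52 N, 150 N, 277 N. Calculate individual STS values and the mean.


STS1 = 57.8 N/mm
STS2 = 166.7 N/mm
STS3 = 307.8 N/mm
Mean = 177.4 N/mm

STS1 = 52 / 0.9 = 57.8 N/mm
STS2 = 150 / 0.9 = 166.7 N/mm
STS3 = 277 / 0.9 = 307.8 N/mm
Mean = (57.8 + 166.7 + 307.8) / 3 = 177.4 N/mm


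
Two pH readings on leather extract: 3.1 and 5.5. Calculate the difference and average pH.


Difference = |3.1 - 5.5| = 2.4
Average = (3.1 + 5.5) / 2 = 4.30


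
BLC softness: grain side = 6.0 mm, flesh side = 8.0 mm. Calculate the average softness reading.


7.00 mm

Average = (6.0 + 8.0) / 2
Average = 7.00 mm


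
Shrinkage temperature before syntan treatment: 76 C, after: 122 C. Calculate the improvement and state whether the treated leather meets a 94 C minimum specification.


Improvement = 122 - 76 = 46 C
Spec check: 122 C >= 94 C? Yes


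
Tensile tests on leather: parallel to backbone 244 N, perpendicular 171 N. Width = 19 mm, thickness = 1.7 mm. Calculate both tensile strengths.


Area = 19 x 1.7 = 32.3 mm^2
TS (parallel) = 244 / 32.3 = 7.55 N/mm^2
TS (perpendicular) = 171 / 32.3 = 5.29 N/mm^2


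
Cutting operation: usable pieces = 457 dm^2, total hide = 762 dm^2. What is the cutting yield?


60.0%

Yield = usable / total x 100
Yield = 457 / 762 x 100 = 60.0%


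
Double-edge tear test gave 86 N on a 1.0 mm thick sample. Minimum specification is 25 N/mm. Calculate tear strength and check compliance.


Tear strength = 86 / 1.0 = 86.0 N/mm
Required minimum = 25 N/mm
Compliant: Yes


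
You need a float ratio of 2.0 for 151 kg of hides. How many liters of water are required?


302.0 L

Water = hide weight x target ratio
Water = 151 x 2.0 = 302.0 L


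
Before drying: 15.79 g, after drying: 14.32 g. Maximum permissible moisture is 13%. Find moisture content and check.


MC = (15.79 - 14.32) / 15.79 x 100 = 9.3%
Maximum: 13%
Acceptable: Yes


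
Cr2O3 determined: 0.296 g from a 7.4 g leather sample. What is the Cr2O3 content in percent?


Cr2O3% = 0.296 / 7.4 x 100
Cr2O3% = 4.00%


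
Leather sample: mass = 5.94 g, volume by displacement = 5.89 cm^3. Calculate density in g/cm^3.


Density = mass / volume
Density = 5.94 / 5.89 = 1.008 g/cm^3


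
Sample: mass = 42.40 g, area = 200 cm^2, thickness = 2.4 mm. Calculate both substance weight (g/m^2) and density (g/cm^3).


SW = 42.40 / 200 x 10000 = 2120.0 g/m^2
Volume = 200 x 2.4 / 10 = 48.00 cm^3
Density = 42.40 / 48.00 = 0.883 g/cm^3


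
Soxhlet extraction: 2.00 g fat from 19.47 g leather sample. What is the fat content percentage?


10.3%


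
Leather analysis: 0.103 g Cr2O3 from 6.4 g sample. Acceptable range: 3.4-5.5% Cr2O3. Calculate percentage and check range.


Cr2O3 = 1.61%
Within range: No


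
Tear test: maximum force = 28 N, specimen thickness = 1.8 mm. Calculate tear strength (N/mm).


15.6 N/mm

Tear strength = force / thickness
Tear = 28 / 1.8 = 15.6 N/mm


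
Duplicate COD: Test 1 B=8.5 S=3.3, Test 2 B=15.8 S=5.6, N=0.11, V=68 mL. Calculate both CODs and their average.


COD1 = (8.5 - 3.3) x 0.11 x 8000 / 68 = 67.3 mg/L
COD2 = (15.8 - 5.6) x 0.11 x 8000 / 68 = 132.0 mg/L
Average = (67.3 + 132.0) / 2 = 99.7 mg/L


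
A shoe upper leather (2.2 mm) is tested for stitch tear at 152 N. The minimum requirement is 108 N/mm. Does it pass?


STS = 152 / 2.2 = 69.1 N/mm
Minimum required: 108 N/mm
Passes: No


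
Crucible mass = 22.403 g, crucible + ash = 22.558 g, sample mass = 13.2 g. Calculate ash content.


Ash mass = 0.155 g
Ash content = 1.17%

Ash mass = 22.558 - 22.403 = 0.155 g
Ash% = 0.155 / 13.2 x 100 = 1.17%


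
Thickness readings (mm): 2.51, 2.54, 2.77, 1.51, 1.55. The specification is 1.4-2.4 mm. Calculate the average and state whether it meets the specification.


Sum = 10.88
Average = 10.88 / 5 = 2.18 mm
Specification range: 1.4 to 2.4 mm
Within spec: Yes


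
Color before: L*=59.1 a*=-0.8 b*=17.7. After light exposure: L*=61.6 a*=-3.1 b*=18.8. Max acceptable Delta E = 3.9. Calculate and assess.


dL = 2.5, da = -2.3, db = 1.1
dE = sqrt((2.5)^2 + (-2.3)^2 + (1.1)^2) = 3.57
Max = 3.9
Passes: Yes


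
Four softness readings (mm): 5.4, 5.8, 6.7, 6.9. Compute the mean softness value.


6.20 mm

Sum = 5.4 + 5.8 + 6.7 + 6.9
Mean = 24.8 / 4 = 6.20 mm


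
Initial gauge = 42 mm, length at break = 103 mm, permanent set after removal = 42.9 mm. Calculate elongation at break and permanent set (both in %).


Elongation at break = 145.2%
Permanent set = 2.1%

Elongation at break = (103 - 42) / 42 x 100 = 145.2%
Permanent set = (42.9 - 42) / 42 x 100 = 2.1%


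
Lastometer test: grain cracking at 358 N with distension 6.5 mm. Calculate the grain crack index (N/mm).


Grain crack index = force / distension
Index = 358 / 6.5 = 55.1 N/mm


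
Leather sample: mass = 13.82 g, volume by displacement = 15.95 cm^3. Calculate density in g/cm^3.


0.866 g/cm^3


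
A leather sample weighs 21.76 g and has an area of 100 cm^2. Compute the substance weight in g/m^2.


2176.0 g/m^2

Substance weight = mass / area x 10000
SW = 21.76 / 100 x 10000
SW = 2176.0 g/m^2


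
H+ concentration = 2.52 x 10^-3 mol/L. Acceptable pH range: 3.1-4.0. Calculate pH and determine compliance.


pH = -log10(2.52 x 10^-3) = 2.60
Range: 3.1 to 4.0
Compliant: No


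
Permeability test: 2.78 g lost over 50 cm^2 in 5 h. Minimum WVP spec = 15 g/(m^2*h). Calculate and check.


WVP = 2.78 / (50 x 5) x 10000 = 111.20 g/(m^2*h)
Minimum: 15 g/(m^2*h)
Meets spec: Yes


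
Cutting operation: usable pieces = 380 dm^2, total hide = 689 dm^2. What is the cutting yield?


Yield = usable / total x 100
Yield = 380 / 689 x 100 = 55.2%


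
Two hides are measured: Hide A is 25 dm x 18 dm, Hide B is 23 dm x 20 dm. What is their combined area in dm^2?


910 dm^2

Hide A area = 25 x 18 = 450 dm^2
Hide B area = 23 x 20 = 460 dm^2
Total = 450 + 460 = 910 dm^2


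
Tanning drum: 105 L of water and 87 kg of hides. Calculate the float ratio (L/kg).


Float ratio = water / hide weight
Ratio = 105 / 87 = 1.2


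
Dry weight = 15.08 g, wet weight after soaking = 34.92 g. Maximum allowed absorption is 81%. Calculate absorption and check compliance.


Absorption = 131.6%
Compliant: No

WA = (34.92 - 15.08) / 15.08 x 100 = 131.6%
Maximum allowed: 81%
Compliant: No


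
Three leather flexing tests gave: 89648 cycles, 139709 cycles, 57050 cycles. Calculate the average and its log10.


Average = (89648 + 139709 + 57050) / 3 = 95469 cycles
log10(95469) = 4.98


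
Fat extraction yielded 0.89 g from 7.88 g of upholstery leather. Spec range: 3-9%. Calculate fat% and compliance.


Fat% = 0.89 / 7.88 x 100 = 11.3%
Spec range: 3-9%
Compliant: No


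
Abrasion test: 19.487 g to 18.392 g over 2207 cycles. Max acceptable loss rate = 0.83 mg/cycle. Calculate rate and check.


Loss = 19.487 - 18.392 = 1.095 g
Rate = 1.095 g / 2207 cycles x 1000 = 0.496 mg/cycle
Max = 0.83 mg/cycle
Passes: Yes


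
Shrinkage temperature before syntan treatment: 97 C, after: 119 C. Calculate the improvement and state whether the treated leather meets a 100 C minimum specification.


Improvement = 22 C
Meets 100 C spec: Yes


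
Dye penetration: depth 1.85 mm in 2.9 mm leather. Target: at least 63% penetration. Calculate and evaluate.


Penetration = 1.85 / 2.9 x 100 = 63.8%
Target: 63%
Meets target: Yes


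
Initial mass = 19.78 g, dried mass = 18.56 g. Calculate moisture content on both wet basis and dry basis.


Moisture lost = 19.78 - 18.56 = 1.22 g
Wet basis MC = 1.22 / 19.78 x 100 = 6.2%
Dry basis MC = 1.22 / 18.56 x 100 = 6.6%


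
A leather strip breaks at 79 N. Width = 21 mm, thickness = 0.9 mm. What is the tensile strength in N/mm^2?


Cross-sectional area = 21 x 0.9 = 18.9 mm^2
Tensile strength = 79 / 18.9 = 4.18 N/mm^2


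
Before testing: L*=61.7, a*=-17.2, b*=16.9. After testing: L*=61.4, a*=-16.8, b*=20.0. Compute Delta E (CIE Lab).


dL = 61.4 - 61.7 = -0.3
da = -16.8 - (-17.2) = 0.4
db = 20.0 - 16.9 = 3.1
dE = sqrt((-0.3)^2 + (0.4)^2 + (3.1)^2) = 3.14


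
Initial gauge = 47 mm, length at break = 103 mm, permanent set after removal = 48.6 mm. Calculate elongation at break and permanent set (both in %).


Elongation at break = 119.1%
Permanent set = 3.4%

Elongation at break = (103 - 47) / 47 x 100 = 119.1%
Permanent set = (48.6 - 47) / 47 x 100 = 3.4%


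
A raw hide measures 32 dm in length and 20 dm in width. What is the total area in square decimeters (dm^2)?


Area = length x width
Area = 32 x 20 = 640 dm^2


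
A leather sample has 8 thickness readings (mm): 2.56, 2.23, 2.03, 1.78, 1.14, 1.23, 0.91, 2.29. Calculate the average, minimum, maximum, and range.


Average = 1.77 mm
Min = 0.91 mm
Max = 2.56 mm
Range = 1.65 mm


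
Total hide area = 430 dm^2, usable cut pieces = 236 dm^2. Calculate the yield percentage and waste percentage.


Yield = 54.9%
Waste = 45.1%

Yield = 236 / 430 x 100 = 54.9%
Waste = 430 - 236 = 194 dm^2
Waste% = 100 - 54.9 = 45.1%


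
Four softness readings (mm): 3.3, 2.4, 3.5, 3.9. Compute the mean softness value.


Sum = 3.3 + 2.4 + 3.5 + 3.9
Mean = 13.1 / 4 = 3.28 mm


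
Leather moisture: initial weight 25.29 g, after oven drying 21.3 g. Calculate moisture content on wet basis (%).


15.8%

Moisture = 25.29 - 21.3 = 3.99 g
MC = 3.99 / 25.29 x 100 = 15.8%


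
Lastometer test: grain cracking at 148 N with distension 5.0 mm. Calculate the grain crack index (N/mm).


29.6 N/mm

Grain crack index = force / distension
Index = 148 / 5.0 = 29.6 N/mm


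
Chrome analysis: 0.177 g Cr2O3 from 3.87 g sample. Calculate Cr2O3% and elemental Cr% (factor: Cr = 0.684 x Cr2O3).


Cr2O3 = 4.57%
Cr = 3.13%

Cr2O3% = 0.177 / 3.87 x 100 = 4.57%
Cr% = 4.57 x 0.684 = 3.13%


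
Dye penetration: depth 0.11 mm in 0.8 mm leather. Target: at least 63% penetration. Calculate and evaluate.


Penetration = 0.11 / 0.8 x 100 = 13.8%
Target: 63%
Meets target: No


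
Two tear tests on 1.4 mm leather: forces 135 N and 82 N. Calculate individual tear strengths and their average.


Tear 1 = 96.4 N/mm
Tear 2 = 58.6 N/mm
Average = 77.5 N/mm

Tear 1 = 135 / 1.4 = 96.4 N/mm
Tear 2 = 82 / 1.4 = 58.6 N/mm
Average = (96.4 + 58.6) / 2 = 77.5 N/mm


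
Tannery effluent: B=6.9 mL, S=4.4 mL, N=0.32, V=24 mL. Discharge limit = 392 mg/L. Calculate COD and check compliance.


COD = 266.7 mg/L
Compliant: Yes

COD = (6.9 - 4.4) x 0.32 x 8000 / 24 = 266.7 mg/L
Limit: 392 mg/L
Compliant: Yes


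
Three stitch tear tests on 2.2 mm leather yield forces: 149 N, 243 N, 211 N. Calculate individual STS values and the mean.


STS1 = 67.7 N/mm
STS2 = 110.5 N/mm
STS3 = 95.9 N/mm
Mean = 91.4 N/mm


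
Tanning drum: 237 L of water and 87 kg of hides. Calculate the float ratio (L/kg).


Float ratio = water / hide weight
Ratio = 237 / 87 = 2.7


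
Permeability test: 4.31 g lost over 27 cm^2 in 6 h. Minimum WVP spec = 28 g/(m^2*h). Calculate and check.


WVP = 266.05 g/(m^2*h)
Meets specification: Yes

WVP = 4.31 / (27 x 6) x 10000 = 266.05 g/(m^2*h)
Minimum: 28 g/(m^2*h)
Meets spec: Yes


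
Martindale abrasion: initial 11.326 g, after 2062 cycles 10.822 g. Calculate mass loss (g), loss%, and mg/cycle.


Loss = 11.326 - 10.822 = 0.504 g
Loss% = 0.504 / 11.326 x 100 = 4.45%
Rate = 0.504 / 2062 x 1000 = 0.244 mg/cycle


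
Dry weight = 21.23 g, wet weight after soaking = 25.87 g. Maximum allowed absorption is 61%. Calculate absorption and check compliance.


WA = (25.87 - 21.23) / 21.23 x 100 = 21.9%
Maximum allowed: 61%
Compliant: Yes


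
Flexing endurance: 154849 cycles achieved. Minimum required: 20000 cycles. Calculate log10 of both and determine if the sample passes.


log10(154849) = 5.19
log10(20000) = 4.30
Passes: Yes


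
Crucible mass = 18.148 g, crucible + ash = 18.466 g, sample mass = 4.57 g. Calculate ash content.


Ash mass = 0.318 g
Ash content = 6.96%


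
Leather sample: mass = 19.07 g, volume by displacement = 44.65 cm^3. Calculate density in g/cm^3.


0.427 g/cm^3


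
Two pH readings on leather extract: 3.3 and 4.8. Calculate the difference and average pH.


Difference = 1.5
Average pH = 4.05

Difference = |3.3 - 4.8| = 1.5
Average = (3.3 + 4.8) / 2 = 4.05


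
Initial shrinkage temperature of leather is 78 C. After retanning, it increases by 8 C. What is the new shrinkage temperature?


86 C


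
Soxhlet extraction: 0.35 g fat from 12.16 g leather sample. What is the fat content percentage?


Fat content = 0.35 / 12.16 x 100
Fat = 2.9%


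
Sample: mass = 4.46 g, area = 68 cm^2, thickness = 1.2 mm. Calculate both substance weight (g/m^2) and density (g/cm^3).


SW = 4.46 / 68 x 10000 = 655.9 g/m^2
Volume = 68 x 1.2 / 10 = 8.16 cm^3
Density = 4.46 / 8.16 = 0.547 g/cm^3


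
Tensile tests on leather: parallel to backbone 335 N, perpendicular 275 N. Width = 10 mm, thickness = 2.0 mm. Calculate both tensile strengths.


Parallel = 16.75 N/mm^2
Perpendicular = 13.75 N/mm^2


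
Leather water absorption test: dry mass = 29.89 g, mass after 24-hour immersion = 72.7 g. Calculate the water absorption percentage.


143.2%


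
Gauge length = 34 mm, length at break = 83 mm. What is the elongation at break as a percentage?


144.1%

Extension = 83 - 34 = 49 mm
Elongation = 49 / 34 x 100 = 144.1%


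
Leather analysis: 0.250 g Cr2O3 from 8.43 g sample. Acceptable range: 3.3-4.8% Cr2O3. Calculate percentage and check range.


Cr2O3% = 0.250 / 8.43 x 100 = 2.97%
Acceptable range: 3.3 to 4.8%
Within range: No


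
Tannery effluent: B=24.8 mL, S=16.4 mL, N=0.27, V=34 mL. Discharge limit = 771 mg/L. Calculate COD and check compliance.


COD = 533.6 mg/L
Compliant: Yes

COD = (24.8 - 16.4) x 0.27 x 8000 / 34 = 533.6 mg/L
Limit: 771 mg/L
Compliant: Yes


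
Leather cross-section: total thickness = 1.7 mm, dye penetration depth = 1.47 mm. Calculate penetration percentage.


Penetration% = 1.47 / 1.7 x 100
Penetration = 86.5%


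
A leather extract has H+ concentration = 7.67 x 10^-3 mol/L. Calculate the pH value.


pH = 2.12

pH = -log10[H+]
pH = -log10(7.67 x 10^-3) = 2.12


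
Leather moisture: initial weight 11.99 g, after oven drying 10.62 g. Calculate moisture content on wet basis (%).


11.4%


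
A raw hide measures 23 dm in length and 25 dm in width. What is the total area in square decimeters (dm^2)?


575 dm^2

Area = length x width
Area = 23 x 25 = 575 dm^2


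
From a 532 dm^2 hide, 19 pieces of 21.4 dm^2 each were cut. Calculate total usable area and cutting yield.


Total usable = 19 x 21.4 = 406.6 dm^2
Yield = 406.6 / 532 x 100 = 76.4%


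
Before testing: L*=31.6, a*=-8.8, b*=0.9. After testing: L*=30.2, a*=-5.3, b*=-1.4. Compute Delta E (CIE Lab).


dL = 30.2 - 31.6 = -1.4
da = -5.3 - (-8.8) = 3.5
db = -1.4 - 0.9 = -2.3
dE = sqrt((-1.4)^2 + (3.5)^2 + (-2.3)^2) = 4.42


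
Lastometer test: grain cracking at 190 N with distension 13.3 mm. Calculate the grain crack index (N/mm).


Grain crack index = force / distension
Index = 190 / 13.3 = 14.3 N/mm


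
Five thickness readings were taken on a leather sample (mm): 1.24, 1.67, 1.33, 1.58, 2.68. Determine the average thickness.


1.70 mm

Sum = 1.24 + 1.67 + 1.33 + 1.58 + 2.68 = 8.50
Average = 8.50 / 5 = 1.70 mm


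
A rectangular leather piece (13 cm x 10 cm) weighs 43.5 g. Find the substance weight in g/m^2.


Area = 13 x 10 = 130 cm^2
SW = 43.5 / 130 x 10000 = 3346.2 g/m^2


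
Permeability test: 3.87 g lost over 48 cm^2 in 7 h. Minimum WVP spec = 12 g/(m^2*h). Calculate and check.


WVP = 3.87 / (48 x 7) x 10000 = 115.18 g/(m^2*h)
Minimum: 12 g/(m^2*h)
Meets spec: Yes


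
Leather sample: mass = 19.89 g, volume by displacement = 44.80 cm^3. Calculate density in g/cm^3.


Density = mass / volume
Density = 19.89 / 44.80 = 0.444 g/cm^3


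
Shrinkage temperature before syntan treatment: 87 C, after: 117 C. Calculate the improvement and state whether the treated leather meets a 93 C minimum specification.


Improvement = 117 - 87 = 30 C
Spec check: 117 C >= 93 C? Yes


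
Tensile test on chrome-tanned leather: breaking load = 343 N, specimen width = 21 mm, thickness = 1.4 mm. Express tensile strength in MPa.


Cross-section = 21 x 1.4 = 29.4 mm^2
TS = 343 / 29.4 = 11.67 MPa
(1 N/mm^2 = 1 MPa)


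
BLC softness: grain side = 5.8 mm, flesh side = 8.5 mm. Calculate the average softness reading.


Average = (5.8 + 8.5) / 2
Average = 7.15 mm


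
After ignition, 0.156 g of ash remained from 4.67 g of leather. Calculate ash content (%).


3.34%


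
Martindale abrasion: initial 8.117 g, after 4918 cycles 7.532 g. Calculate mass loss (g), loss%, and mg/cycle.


Mass loss = 0.585 g
Loss = 7.21%
Rate = 0.119 mg/cycle

Loss = 8.117 - 7.532 = 0.585 g
Loss% = 0.585 / 8.117 x 100 = 7.21%
Rate = 0.585 / 4918 x 1000 = 0.119 mg/cycle


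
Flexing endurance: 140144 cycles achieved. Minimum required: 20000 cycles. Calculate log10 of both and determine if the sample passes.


log10(140144) = 5.15
log10(20000) = 4.30
Passes: Yes


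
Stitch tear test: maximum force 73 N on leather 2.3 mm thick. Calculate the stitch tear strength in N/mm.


Stitch tear strength = force / thickness
STS = 73 / 2.3 = 31.7 N/mm


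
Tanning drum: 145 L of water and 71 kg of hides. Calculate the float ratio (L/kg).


2.0


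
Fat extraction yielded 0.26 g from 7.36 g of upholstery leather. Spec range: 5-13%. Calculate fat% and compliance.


Fat% = 0.26 / 7.36 x 100 = 3.5%
Spec range: 5-13%
Compliant: No


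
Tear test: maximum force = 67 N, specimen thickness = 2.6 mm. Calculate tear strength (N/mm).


Tear strength = force / thickness
Tear = 67 / 2.6 = 25.8 N/mm


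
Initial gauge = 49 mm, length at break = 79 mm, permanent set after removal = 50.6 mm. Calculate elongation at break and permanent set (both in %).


Elongation at break = 61.2%
Permanent set = 3.3%

Elongation at break = (79 - 49) / 49 x 100 = 61.2%
Permanent set = (50.6 - 49) / 49 x 100 = 3.3%


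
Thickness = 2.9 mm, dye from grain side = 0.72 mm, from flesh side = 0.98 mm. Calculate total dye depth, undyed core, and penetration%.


Total dyed = 0.72 + 0.98 = 1.70 mm
Undyed core = 2.9 - 1.70 = 1.20 mm
Penetration = 1.70 / 2.9 x 100 = 58.6%


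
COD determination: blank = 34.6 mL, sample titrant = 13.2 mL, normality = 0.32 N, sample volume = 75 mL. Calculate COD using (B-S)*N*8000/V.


COD = (34.6 - 13.2) x 0.32 x 8000 / 75
COD = 21.4 x 0.32 x 8000 / 75
COD = 730.5 mg/L


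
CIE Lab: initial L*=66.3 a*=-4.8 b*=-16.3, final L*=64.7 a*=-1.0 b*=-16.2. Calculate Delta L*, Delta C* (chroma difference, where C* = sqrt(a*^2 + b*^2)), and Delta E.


Delta L* = -1.6
Delta C* = -0.76
Delta E = 4.12

Delta L* = 64.7 - 66.3 = -1.6
C1* = sqrt((-4.8)^2 + (-16.3)^2) = 16.992
C2* = sqrt((-1.0)^2 + (-16.2)^2) = 16.231
Delta C* = 16.231 - 16.992 = -0.76
Delta E = sqrt((-1.6)^2 + (3.8)^2 + (0.1)^2) = 4.12


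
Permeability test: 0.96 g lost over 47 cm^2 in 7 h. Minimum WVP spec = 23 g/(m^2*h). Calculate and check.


WVP = 29.18 g/(m^2*h)
Meets specification: Yes


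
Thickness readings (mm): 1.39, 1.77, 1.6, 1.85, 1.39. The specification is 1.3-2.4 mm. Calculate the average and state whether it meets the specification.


Sum = 8.00
Average = 8.00 / 5 = 1.60 mm
Specification range: 1.3 to 2.4 mm
Within spec: Yes


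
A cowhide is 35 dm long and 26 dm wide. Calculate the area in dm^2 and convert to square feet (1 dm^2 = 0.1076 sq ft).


Area = 35 x 26 = 910 dm^2
Conversion: 910 x 0.1076 = 97.92 sq ft


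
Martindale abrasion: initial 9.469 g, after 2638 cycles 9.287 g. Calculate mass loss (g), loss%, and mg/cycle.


Mass loss = 0.182 g
Loss = 1.92%
Rate = 0.069 mg/cycle


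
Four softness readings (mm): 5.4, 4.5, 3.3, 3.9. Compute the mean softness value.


Sum = 5.4 + 4.5 + 3.3 + 3.9
Mean = 17.1 / 4 = 4.28 mm


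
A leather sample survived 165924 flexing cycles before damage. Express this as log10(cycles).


5.22


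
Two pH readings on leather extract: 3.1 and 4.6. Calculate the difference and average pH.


Difference = |3.1 - 4.6| = 1.5
Average = (3.1 + 4.6) / 2 = 3.85


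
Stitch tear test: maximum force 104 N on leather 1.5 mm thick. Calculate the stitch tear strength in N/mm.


69.3 N/mm


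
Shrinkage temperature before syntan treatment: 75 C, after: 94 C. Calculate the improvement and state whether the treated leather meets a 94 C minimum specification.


Improvement = 94 - 75 = 19 C
Spec check: 94 C >= 94 C? Yes


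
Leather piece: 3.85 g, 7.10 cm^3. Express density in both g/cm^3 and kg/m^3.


0.542 g/cm^3
542 kg/m^3

Density = 3.85 / 7.10 = 0.542 g/cm^3
Convert: 0.542 x 1000 = 542 kg/m^3


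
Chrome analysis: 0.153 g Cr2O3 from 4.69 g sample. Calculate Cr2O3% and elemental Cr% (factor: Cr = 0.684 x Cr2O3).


Cr2O3 = 3.26%
Cr = 2.23%


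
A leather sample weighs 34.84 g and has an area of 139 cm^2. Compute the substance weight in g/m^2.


Substance weight = mass / area x 10000
SW = 34.84 / 139 x 10000
SW = 2506.5 g/m^2


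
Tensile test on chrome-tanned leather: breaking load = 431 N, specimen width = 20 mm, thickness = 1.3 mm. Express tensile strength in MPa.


16.58 MPa


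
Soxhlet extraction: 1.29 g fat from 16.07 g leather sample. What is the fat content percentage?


Fat content = 1.29 / 16.07 x 100
Fat = 8.0%


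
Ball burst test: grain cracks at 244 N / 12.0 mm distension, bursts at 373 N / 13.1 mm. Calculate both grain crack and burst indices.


Crack index = 244 / 12.0 = 20.3 N/mm
Burst index = 373 / 13.1 = 28.5 N/mm


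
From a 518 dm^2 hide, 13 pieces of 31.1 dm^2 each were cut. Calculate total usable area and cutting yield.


Usable area = 404.3 dm^2
Yield = 78.1%


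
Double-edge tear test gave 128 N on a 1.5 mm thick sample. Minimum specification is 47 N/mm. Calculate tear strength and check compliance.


Tear strength = 85.3 N/mm
Compliant: Yes

Tear strength = 128 / 1.5 = 85.3 N/mm
Required minimum = 47 N/mm
Compliant: Yes


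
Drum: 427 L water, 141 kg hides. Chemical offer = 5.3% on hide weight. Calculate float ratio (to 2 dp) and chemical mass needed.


Float ratio = 427 / 141 = 3.03
Chemical = 141 x 5.3 / 100 = 7.473 kg


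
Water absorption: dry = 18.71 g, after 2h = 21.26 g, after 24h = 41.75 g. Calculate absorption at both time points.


2h absorption = 13.6%
24h absorption = 123.1%


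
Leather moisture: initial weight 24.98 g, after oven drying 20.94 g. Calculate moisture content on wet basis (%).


Moisture = 24.98 - 20.94 = 4.04 g
MC = 4.04 / 24.98 x 100 = 16.2%


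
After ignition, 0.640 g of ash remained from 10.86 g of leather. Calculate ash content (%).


5.89%

Ash% = 0.640 / 10.86 x 100
Ash% = 5.89%


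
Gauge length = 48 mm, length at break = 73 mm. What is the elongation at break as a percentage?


Extension = 73 - 48 = 25 mm
Elongation = 25 / 48 x 100 = 52.1%


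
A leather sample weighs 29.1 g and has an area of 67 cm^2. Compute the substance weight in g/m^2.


Substance weight = mass / area x 10000
SW = 29.1 / 67 x 10000
SW = 4343.3 g/m^2


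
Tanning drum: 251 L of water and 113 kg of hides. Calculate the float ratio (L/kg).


2.2

Float ratio = water / hide weight
Ratio = 251 / 113 = 2.2


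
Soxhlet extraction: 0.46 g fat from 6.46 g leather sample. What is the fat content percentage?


7.1%


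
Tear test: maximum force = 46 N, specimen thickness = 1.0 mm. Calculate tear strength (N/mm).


Tear strength = force / thickness
Tear = 46 / 1.0 = 46.0 N/mm


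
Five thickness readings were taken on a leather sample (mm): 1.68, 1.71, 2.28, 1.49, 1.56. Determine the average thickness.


1.74 mm

Sum = 1.68 + 1.71 + 2.28 + 1.49 + 1.56 = 8.72
Average = 8.72 / 5 = 1.74 mm


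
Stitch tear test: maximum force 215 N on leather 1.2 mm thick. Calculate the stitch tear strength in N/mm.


179.2 N/mm


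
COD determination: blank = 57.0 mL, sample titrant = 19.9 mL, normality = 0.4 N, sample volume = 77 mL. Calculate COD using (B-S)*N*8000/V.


1541.8 mg/L

COD = (57.0 - 19.9) x 0.4 x 8000 / 77
COD = 37.1 x 0.4 x 8000 / 77
COD = 1541.8 mg/L


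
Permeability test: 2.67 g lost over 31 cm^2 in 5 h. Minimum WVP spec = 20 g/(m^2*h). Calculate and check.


WVP = 172.26 g/(m^2*h)
Meets specification: Yes


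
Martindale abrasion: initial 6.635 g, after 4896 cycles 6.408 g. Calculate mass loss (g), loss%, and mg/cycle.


Mass loss = 0.227 g
Loss = 3.42%
Rate = 0.046 mg/cycle

Loss = 6.635 - 6.408 = 0.227 g
Loss% = 0.227 / 6.635 x 100 = 3.42%
Rate = 0.227 / 4896 x 1000 = 0.046 mg/cycle


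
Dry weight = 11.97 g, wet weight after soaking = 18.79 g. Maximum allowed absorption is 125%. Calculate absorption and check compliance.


Absorption = 57.0%
Compliant: Yes


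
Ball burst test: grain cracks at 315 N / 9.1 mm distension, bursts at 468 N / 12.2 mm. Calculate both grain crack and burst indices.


Crack index = 34.6 N/mm
Burst index = 38.4 N/mm

Crack index = 315 / 9.1 = 34.6 N/mm
Burst index = 468 / 12.2 = 38.4 N/mm


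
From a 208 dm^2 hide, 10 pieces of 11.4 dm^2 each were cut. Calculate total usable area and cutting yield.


Total usable = 10 x 11.4 = 114.0 dm^2
Yield = 114.0 / 208 x 100 = 54.8%


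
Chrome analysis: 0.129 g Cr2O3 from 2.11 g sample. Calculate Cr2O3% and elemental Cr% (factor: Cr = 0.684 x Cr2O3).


Cr2O3% = 0.129 / 2.11 x 100 = 6.11%
Cr% = 6.11 x 0.684 = 4.18%


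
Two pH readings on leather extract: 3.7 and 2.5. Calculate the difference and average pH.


Difference = 1.2
Average pH = 3.10

Difference = |3.7 - 2.5| = 1.2
Average = (3.7 + 2.5) / 2 = 3.10


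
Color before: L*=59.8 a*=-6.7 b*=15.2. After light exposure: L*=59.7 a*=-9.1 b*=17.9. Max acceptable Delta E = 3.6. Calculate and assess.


Delta E = 3.61
Passes: No


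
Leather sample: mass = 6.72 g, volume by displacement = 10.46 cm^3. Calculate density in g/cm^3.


Density = mass / volume
Density = 6.72 / 10.46 = 0.642 g/cm^3


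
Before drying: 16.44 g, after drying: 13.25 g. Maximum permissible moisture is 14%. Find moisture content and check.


Moisture content = 19.4%
Acceptable: No

MC = (16.44 - 13.25) / 16.44 x 100 = 19.4%
Maximum: 14%
Acceptable: No


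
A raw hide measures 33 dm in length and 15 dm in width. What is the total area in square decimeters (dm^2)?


495 dm^2

Area = length x width
Area = 33 x 15 = 495 dm^2


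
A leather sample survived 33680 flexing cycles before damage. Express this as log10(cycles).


4.53

log10(33680) = 4.53


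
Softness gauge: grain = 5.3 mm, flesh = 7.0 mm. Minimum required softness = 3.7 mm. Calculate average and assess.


Average softness = 6.15 mm
Meets requirement: Yes


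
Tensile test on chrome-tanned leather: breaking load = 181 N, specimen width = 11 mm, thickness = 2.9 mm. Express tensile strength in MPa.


5.67 MPa

Cross-section = 11 x 2.9 = 31.9 mm^2
TS = 181 / 31.9 = 5.67 MPa
(1 N/mm^2 = 1 MPa)


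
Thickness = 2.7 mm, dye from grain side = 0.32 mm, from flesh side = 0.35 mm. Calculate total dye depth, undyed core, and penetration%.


Total dyed = 0.67 mm
Undyed core = 2.03 mm
Penetration = 24.8%


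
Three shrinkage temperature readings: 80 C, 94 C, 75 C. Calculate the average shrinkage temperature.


83.0 C

Average = (80 + 94 + 75) / 3
Average = 249 / 3 = 83.0 C


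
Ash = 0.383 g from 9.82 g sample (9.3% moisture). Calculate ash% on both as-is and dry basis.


As-is ash% = 0.383 / 9.82 x 100 = 3.90%
Dry mass = 9.82 x (100 - 9.3) / 100 = 8.90674 g
Dry-basis ash% = 0.383 / 8.90674 x 100 = 4.30%


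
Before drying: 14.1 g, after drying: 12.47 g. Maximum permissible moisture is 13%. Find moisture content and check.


Moisture content = 11.6%
Acceptable: Yes

MC = (14.1 - 12.47) / 14.1 x 100 = 11.6%
Maximum: 13%
Acceptable: Yes


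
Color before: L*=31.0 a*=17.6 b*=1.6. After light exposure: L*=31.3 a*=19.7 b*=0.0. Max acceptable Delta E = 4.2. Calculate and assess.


dL = 0.3, da = 2.1, db = -1.6
dE = sqrt((0.3)^2 + (2.1)^2 + (-1.6)^2) = 2.66
Max = 4.2
Passes: Yes


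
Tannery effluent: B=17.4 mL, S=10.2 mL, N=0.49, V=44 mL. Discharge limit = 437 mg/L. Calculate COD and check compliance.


COD = 641.5 mg/L
Compliant: No

COD = (17.4 - 10.2) x 0.49 x 8000 / 44 = 641.5 mg/L
Limit: 437 mg/L
Compliant: No


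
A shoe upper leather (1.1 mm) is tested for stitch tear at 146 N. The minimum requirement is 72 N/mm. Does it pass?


STS = 132.7 N/mm
Passes: Yes

STS = 146 / 1.1 = 132.7 N/mm
Minimum required: 72 N/mm
Passes: Yes


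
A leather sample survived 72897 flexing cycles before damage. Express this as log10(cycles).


4.86

log10(72897) = 4.86


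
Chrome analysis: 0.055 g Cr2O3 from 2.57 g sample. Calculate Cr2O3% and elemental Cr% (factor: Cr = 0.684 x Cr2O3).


Cr2O3% = 0.055 / 2.57 x 100 = 2.14%
Cr% = 2.14 x 0.684 = 1.46%


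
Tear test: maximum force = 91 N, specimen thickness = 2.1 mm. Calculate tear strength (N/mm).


Tear strength = force / thickness
Tear = 91 / 2.1 = 43.3 N/mm


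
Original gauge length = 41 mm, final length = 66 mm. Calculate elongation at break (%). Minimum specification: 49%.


Elongation = 61.0%
Meets spec: Yes


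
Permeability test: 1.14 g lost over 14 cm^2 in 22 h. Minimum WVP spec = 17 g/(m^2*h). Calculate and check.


WVP = 1.14 / (14 x 22) x 10000 = 37.01 g/(m^2*h)
Minimum: 17 g/(m^2*h)
Meets spec: Yes


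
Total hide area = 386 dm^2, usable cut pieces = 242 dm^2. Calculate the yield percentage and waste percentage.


Yield = 62.7%
Waste = 37.3%

Yield = 242 / 386 x 100 = 62.7%
Waste = 386 - 242 = 144 dm^2
Waste% = 100 - 62.7 = 37.3%


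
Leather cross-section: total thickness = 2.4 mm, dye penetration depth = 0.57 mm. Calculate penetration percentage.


23.8%


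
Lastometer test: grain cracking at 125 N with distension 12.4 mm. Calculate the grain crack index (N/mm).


Grain crack index = force / distension
Index = 125 / 12.4 = 10.1 N/mm


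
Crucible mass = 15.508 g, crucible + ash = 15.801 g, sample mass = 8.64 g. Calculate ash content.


Ash mass = 0.293 g
Ash content = 3.39%


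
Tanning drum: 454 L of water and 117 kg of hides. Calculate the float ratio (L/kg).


3.9


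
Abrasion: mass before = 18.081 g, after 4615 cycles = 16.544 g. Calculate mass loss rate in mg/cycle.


0.333 mg/cycle

Mass loss = 18.081 - 16.544 = 1.537 g
Rate = 1.537 / 4615 x 1000 = 0.333 mg/cycle


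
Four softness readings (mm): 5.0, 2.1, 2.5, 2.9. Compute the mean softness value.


3.13 mm


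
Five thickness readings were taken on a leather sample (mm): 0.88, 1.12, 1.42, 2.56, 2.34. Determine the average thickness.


1.66 mm


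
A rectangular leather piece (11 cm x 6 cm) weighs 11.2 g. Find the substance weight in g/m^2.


Area = 11 x 6 = 66 cm^2
SW = 11.2 / 66 x 10000 = 1697.0 g/m^2


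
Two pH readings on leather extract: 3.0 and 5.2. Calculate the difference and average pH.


Difference = |3.0 - 5.2| = 2.2
Average = (3.0 + 5.2) / 2 = 4.10


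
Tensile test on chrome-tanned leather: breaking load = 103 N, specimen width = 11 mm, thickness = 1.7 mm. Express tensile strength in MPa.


Cross-section = 11 x 1.7 = 18.7 mm^2
TS = 103 / 18.7 = 5.51 MPa
(1 N/mm^2 = 1 MPa)


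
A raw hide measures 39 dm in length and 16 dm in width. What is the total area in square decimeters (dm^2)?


Area = length x width
Area = 39 x 16 = 624 dm^2


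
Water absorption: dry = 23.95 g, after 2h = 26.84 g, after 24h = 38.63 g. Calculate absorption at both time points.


2h absorption = 12.1%
24h absorption = 61.3%

WA (2h) = (26.84 - 23.95) / 23.95 x 100 = 12.1%
WA (24h) = (38.63 - 23.95) / 23.95 x 100 = 61.3%


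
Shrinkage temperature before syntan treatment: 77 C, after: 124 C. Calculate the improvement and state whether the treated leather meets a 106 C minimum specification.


Improvement = 124 - 77 = 47 C
Spec check: 124 C >= 106 C? Yes


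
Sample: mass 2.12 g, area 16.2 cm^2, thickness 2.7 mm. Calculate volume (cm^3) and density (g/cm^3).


Volume = 4.374 cm^3
Density = 0.485 g/cm^3

Thickness in cm = 2.7 / 10 = 0.27 cm
Volume = 16.2 x 0.27 = 4.374 cm^3
Density = 2.12 / 4.374 = 0.485 g/cm^3


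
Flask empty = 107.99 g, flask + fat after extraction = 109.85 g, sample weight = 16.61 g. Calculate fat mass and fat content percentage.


Fat mass = 109.85 - 107.99 = 1.86 g
Fat% = 1.86 / 16.61 x 100 = 11.2%


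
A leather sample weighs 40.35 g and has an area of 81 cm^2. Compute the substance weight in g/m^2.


Substance weight = mass / area x 10000
SW = 40.35 / 81 x 10000
SW = 4981.5 g/m^2


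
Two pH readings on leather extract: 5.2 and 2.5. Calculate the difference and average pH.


Difference = |5.2 - 2.5| = 2.7
Average = (5.2 + 2.5) / 2 = 3.85


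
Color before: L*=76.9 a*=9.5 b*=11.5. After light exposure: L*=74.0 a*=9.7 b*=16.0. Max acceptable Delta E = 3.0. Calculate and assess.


Delta E = 5.36
Passes: No


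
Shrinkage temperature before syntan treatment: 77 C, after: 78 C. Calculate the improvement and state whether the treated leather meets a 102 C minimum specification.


Improvement = 78 - 77 = 1 C
Spec check: 78 C >= 102 C? No


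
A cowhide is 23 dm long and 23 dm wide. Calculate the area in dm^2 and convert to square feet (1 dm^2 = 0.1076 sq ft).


Area = 23 x 23 = 529 dm^2
Conversion: 529 x 0.1076 = 56.92 sq ft


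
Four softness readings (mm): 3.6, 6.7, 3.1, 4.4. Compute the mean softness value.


Sum = 3.6 + 6.7 + 3.1 + 4.4
Mean = 17.8 / 4 = 4.45 mm


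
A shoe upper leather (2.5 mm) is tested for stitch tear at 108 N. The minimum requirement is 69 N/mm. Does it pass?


STS = 43.2 N/mm
Passes: No


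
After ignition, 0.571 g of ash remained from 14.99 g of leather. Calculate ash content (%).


3.81%

Ash% = 0.571 / 14.99 x 100
Ash% = 3.81%


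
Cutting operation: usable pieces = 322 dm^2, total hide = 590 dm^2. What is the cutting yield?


54.6%

Yield = usable / total x 100
Yield = 322 / 590 x 100 = 54.6%


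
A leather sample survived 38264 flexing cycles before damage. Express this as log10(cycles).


log10(38264) = 4.58


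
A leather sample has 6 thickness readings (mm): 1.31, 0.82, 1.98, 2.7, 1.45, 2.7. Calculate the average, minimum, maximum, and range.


Sum = 10.96
Average = 10.96 / 6 = 1.83 mm
Minimum = 0.82 mm
Maximum = 2.7 mm
Range = 2.7 - 0.82 = 1.88 mm


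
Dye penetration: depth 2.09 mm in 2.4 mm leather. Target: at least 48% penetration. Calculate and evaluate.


Penetration = 87.1%
Meets target: Yes

Penetration = 2.09 / 2.4 x 100 = 87.1%
Target: 48%
Meets target: Yes


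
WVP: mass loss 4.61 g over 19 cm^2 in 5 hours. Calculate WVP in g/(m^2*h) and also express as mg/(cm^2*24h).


WVP = 485.26 g/(m^2*h)
Daily rate = 1164.63 mg/(cm^2*24h)

WVP = 4.61 / (19 x 5) x 10000 = 485.26 g/(m^2*h)
Mass loss in mg = 4.61 x 1000 = 4610 mg
Per cm^2 per 24h in mg: 4610 x 24 / (19 x 5) = 110640 / 95 = 1164.63 mg/(cm^2*24h)


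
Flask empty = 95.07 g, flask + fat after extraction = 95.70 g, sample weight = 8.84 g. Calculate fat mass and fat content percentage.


Fat mass = 0.63 g
Fat content = 7.1%

Fat mass = 95.70 - 95.07 = 0.63 g
Fat% = 0.63 / 8.84 x 100 = 7.1%


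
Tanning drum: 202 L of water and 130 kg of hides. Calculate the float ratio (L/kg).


Float ratio = water / hide weight
Ratio = 202 / 130 = 1.6


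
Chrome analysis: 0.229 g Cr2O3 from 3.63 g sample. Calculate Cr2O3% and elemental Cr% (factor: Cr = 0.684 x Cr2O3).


Cr2O3 = 6.31%
Cr = 4.32%


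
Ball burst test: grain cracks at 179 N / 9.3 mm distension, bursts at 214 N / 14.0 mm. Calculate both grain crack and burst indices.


Crack index = 19.2 N/mm
Burst index = 15.3 N/mm


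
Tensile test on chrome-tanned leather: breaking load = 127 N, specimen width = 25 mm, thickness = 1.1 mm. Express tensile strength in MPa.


Cross-section = 25 x 1.1 = 27.5 mm^2
TS = 127 / 27.5 = 4.62 MPa
(1 N/mm^2 = 1 MPa)


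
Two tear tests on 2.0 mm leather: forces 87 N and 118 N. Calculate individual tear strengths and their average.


Tear 1 = 43.5 N/mm
Tear 2 = 59.0 N/mm
Average = 51.3 N/mm


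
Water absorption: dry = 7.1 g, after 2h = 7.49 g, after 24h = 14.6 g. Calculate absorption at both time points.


2h absorption = 5.5%
24h absorption = 105.6%


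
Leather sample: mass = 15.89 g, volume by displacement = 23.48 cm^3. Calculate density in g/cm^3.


Density = mass / volume
Density = 15.89 / 23.48 = 0.677 g/cm^3


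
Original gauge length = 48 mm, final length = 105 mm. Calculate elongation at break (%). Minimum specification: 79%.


Extension = 105 - 48 = 57 mm
Elongation = 57 / 48 x 100 = 118.8%
Minimum required: 79%
Meets specification: Yes


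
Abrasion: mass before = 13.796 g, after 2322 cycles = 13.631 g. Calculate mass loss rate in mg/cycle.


0.071 mg/cycle


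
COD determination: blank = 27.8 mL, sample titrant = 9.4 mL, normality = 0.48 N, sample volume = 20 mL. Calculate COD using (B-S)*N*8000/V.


COD = (27.8 - 9.4) x 0.48 x 8000 / 20
COD = 18.4 x 0.48 x 8000 / 20
COD = 3532.8 mg/L


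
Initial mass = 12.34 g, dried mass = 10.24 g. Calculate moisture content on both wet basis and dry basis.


Wet basis = 17.0%
Dry basis = 20.5%

Moisture lost = 12.34 - 10.24 = 2.10 g
Wet basis MC = 2.10 / 12.34 x 100 = 17.0%
Dry basis MC = 2.10 / 10.24 x 100 = 20.5%


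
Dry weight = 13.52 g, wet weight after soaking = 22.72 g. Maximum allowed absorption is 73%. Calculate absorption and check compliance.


WA = (22.72 - 13.52) / 13.52 x 100 = 68.0%
Maximum allowed: 73%
Compliant: Yes


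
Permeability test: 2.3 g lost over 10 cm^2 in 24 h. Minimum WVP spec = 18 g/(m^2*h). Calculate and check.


WVP = 2.3 / (10 x 24) x 10000 = 95.83 g/(m^2*h)
Minimum: 18 g/(m^2*h)
Meets spec: Yes


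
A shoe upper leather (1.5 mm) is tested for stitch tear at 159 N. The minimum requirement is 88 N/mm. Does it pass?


STS = 106.0 N/mm
Passes: Yes

STS = 159 / 1.5 = 106.0 N/mm
Minimum required: 88 N/mm
Passes: Yes


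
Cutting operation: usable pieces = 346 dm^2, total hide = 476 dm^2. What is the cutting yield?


Yield = usable / total x 100
Yield = 346 / 476 x 100 = 72.7%
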